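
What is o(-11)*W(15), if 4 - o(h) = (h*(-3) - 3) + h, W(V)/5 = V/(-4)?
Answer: 1125/4 ≈ 281.25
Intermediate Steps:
W(V) = -5*V/4 (W(V) = 5*(V/(-4)) = 5*(V*(-1/4)) = 5*(-V/4) = -5*V/4)
o(h) = 7 + 2*h (o(h) = 4 - ((h*(-3) - 3) + h) = 4 - ((-3*h - 3) + h) = 4 - ((-3 - 3*h) + h) = 4 - (-3 - 2*h) = 4 + (3 + 2*h) = 7 + 2*h)
o(-11)*W(15) = (7 + 2*(-11))*(-5/4*15) = (7 - 22)*(-75/4) = -15*(-75/4) = 1125/4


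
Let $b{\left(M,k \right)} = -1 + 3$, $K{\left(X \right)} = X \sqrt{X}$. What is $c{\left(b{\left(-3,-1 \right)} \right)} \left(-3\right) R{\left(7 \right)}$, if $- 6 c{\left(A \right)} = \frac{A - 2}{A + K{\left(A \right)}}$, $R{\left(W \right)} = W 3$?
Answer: $0$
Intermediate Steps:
$R{\left(W \right)} = 3 W$
$K{\left(X \right)} = X^{\frac{3}{2}}$
$b{\left(M,k \right)} = 2$
$c{\left(A \right)} = - \frac{-2 + A}{6 \left(A + A^{\frac{3}{2}}\right)}$ ($c{\left(A \right)} = - \frac{\left(A - 2\right) \frac{1}{A + A^{\frac{3}{2}}}}{6} = - \frac{\left(-2 + A\right) \frac{1}{A + A^{\frac{3}{2}}}}{6} = - \frac{\frac{1}{A + A^{\frac{3}{2}}} \left(-2 + A\right)}{6} = - \frac{-2 + A}{6 \left(A + A^{\frac{3}{2}}\right)}$)
$c{\left(b{\left(-3,-1 \right)} \right)} \left(-3\right) R{\left(7 \right)} = \frac{2 - 2}{6 \left(2 + 2^{\frac{3}{2}}\right)} \left(-3\right) 3 \cdot 7 = \frac{2 - 2}{6 \left(2 + 2 \sqrt{2}\right)} \left(-3\right) 21 = \frac{1}{6} \frac{1}{2 + 2 \sqrt{2}} \cdot 0 \left(-3\right) 21 = 0 \left(-3\right) 21 = 0 \cdot 21 = 0$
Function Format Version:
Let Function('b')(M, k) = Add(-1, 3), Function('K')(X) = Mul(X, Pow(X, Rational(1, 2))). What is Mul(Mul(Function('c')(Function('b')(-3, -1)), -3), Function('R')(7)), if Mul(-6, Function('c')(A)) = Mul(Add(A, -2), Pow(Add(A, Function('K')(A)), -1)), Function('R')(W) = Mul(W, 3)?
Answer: 0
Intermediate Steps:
Function('R')(W) = Mul(3, W)
Function('K')(X) = Pow(X, Rational(3, 2))
Function('b')(M, k) = 2
Function('c')(A) = Mul(Rational(-1, 6), Pow(Add(A, Pow(A, Rational(3, 2))), -1), Add(-2, A)) (Function('c')(A) = Mul(Rational(-1, 6), Mul(Add(A, -2), Pow(Add(A, Pow(A, Rational(3, 2))), -1))) = Mul(Rational(-1, 6), Mul(Add(-2, A), Pow(Add(A, Pow(A, Rational(3, 2))), -1))) = Mul(Rational(-1, 6), Mul(Pow(Add(A, Pow(A, Rational(3, 2))), -1), Add(-2, A))) = Mul(Rational(-1, 6), Pow(Add(A, Pow(A, Rational(3, 2))), -1), Add(-2, A)))
Mul(Mul(Function('c')(Function('b')(-3, -1)), -3), Function('R')(7)) = Mul(Mul(Mul(Rational(1, 6), Pow(Add(2, Pow(2, Rational(3, 2))), -1), Add(2, Mul(-1, 2))), -3), Mul(3, 7)) = Mul(Mul(Mul(Rational(1, 6), Pow(Add(2, Mul(2, Pow(2, Rational(1, 2)))), -1), Add(2, -2)), -3), 21) = Mul(Mul(Mul(Rational(1, 6), Pow(Add(2, Mul(2, Pow(2, Rational(1, 2)))), -1), 0), -3), 21) = Mul(Mul(0, -3), 21) = Mul(0, 21) = 0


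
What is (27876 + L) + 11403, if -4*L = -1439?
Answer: 158555/4 ≈ 39639.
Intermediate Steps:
L = 1439/4 (L = -¼*(-1439) = 1439/4 ≈ 359.75)
(27876 + L) + 11403 = (27876 + 1439/4) + 11403 = 112943/4 + 11403 = 158555/4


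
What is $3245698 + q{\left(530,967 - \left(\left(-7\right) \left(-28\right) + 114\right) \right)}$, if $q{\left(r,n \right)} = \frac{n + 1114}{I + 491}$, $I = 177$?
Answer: $\frac{2168128035}{668} \approx 3.2457 \cdot 10^{6}$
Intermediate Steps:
$q{\left(r,n \right)} = \frac{557}{334} + \frac{n}{668}$ ($q{\left(r,n \right)} = \frac{n + 1114}{177 + 491} = \frac{1114 + n}{668} = \left(1114 + n\right) \frac{1}{668} = \frac{557}{334} + \frac{n}{668}$)
$3245698 + q{\left(530,967 - \left(\left(-7\right) \left(-28\right) + 114\right) \right)} = 3245698 + \left(\frac{557}{334} + \frac{967 - \left(\left(-7\right) \left(-28\right) + 114\right)}{668}\right) = 3245698 + \left(\frac{557}{334} + \frac{967 - \left(196 + 114\right)}{668}\right) = 3245698 + \left(\frac{557}{334} + \frac{967 - 310}{668}\right) = 3245698 + \left(\frac{557}{334} + \frac{1}{668} \cdot 657\right) = 3245698 + \left(\frac{557}{334} + \frac{657}{668}\right) = 3245698 + \frac{1771}{668} = \frac{2168128035}{668}$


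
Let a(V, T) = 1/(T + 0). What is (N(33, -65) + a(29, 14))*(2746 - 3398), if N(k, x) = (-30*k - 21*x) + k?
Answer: -1862438/7 ≈ -2.6606e+5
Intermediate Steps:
N(k, x) = -29*k - 21*x
a(V, T) = 1/T
(N(33, -65) + a(29, 14))*(2746 - 3398) = ((-29*33 - 21*(-65)) + 1/14)*(2746 - 3398) = ((-957 + 1365) + 1/14)*(-652) = (408 + 1/14)*(-652) = (5713/14)*(-652) = -1862438/7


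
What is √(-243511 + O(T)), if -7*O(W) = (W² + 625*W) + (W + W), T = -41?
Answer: I*√11763857/7 ≈ 489.98*I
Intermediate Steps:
O(W) = -627*W/7 - W²/7 (O(W) = -((W² + 625*W) + (W + W))/7 = -((W² + 625*W) + 2*W)/7 = -(W² + 627*W)/7 = -627*W/7 - W²/7)
√(-243511 + O(T)) = √(-243511 - ⅐*(-41)*(627 - 41)) = √(-243511 - ⅐*(-41)*586) = √(-243511 + 24026/7) = √(-1680551/7) = I*√11763857/7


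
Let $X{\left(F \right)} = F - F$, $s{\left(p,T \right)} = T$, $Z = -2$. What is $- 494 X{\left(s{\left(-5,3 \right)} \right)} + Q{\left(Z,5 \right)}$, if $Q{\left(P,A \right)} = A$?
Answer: $5$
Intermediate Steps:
$X{\left(F \right)} = 0$
$- 494 X{\left(s{\left(-5,3 \right)} \right)} + Q{\left(Z,5 \right)} = \left(-494\right) 0 + 5 = 0 + 5 = 5$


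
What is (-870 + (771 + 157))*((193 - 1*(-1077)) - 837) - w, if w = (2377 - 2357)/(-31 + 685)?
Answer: 8212268/327 ≈ 25114.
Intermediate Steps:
w = 10/327 (w = 20/654 = 20*(1/654) = 10/327 ≈ 0.030581)
(-870 + (771 + 157))*((193 - 1*(-1077)) - 837) - w = (-870 + (771 + 157))*((193 - 1*(-1077)) - 837) - 1*10/327 = (-870 + 928)*((193 + 1077) - 837) - 10/327 = 58*(1270 - 837) - 10/327 = 58*433 - 10/327 = 25114 - 10/327 = 8212268/327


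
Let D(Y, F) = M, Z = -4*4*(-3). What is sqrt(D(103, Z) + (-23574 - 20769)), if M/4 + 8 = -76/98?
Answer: I*sqrt(2174527)/7 ≈ 210.66*I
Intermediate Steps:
Z = 48 (Z = -16*(-3) = 48)
M = -1720/49 (M = -32 + 4*(-76/98) = -32 + 4*(-76*1/98) = -32 + 4*(-38/49) = -32 - 152/49 = -1720/49 ≈ -35.102)
D(Y, F) = -1720/49
sqrt(D(103, Z) + (-23574 - 20769)) = sqrt(-1720/49 + (-23574 - 20769)) = sqrt(-1720/49 - 44343) = sqrt(-2174527/49) = I*sqrt(2174527)/7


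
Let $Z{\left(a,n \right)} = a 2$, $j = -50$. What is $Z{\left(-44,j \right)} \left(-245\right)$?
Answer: $21560$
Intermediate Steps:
$Z{\left(a,n \right)} = 2 a$
$Z{\left(-44,j \right)} \left(-245\right) = 2 \left(-44\right) \left(-245\right) = \left(-88\right) \left(-245\right) = 21560$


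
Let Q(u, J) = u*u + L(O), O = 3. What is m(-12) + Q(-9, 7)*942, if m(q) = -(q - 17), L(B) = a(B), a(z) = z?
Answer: 79157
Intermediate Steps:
L(B) = B
Q(u, J) = 3 + u² (Q(u, J) = u*u + 3 = u² + 3 = 3 + u²)
m(q) = 17 - q (m(q) = -(-17 + q) = 17 - q)
m(-12) + Q(-9, 7)*942 = (17 - 1*(-12)) + (3 + (-9)²)*942 = (17 + 12) + (3 + 81)*942 = 29 + 84*942 = 29 + 79128 = 79157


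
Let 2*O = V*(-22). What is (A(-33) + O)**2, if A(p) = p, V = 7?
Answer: 12100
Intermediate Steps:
O = -77 (O = (7*(-22))/2 = (1/2)*(-154) = -77)
(A(-33) + O)**2 = (-33 - 77)**2 = (-110)**2 = 12100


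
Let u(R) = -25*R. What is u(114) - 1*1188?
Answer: -4038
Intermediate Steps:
u(114) - 1*1188 = -25*114 - 1*1188 = -2850 - 1188 = -4038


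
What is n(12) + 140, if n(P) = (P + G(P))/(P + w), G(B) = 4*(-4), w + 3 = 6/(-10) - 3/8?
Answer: 44780/321 ≈ 139.50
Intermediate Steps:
w = -159/40 (w = -3 + (6/(-10) - 3/8) = -3 + (6*(-⅒) - 3*⅛) = -3 + (-⅗ - 3/8) = -3 - 39/40 = -159/40 ≈ -3.9750)
G(B) = -16
n(P) = (-16 + P)/(-159/40 + P) (n(P) = (P - 16)/(P - 159/40) = (-16 + P)/(-159/40 + P))
n(12) + 140 = 40*(-16 + 12)/(-159 + 40*12) + 140 = 40*(-4)/(-159 + 480) + 140 = 40*(-4)/321 + 140 = 40*(1/321)*(-4) + 140 = -160/321 + 140 = 44780/321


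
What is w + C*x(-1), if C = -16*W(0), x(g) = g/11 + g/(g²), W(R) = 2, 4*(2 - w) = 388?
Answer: -661/11 ≈ -60.091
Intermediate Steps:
w = -95 (w = 2 - ¼*388 = 2 - 97 = -95)
x(g) = 1/g + g/11 (x(g) = g*(1/11) + g/g² = g/11 + 1/g = 1/g + g/11)
C = -32 (C = -16*2 = -32)
w + C*x(-1) = -95 - 32*(1/(-1) + (1/11)*(-1)) = -95 - 32*(-1 - 1/11) = -95 - 32*(-12/11) = -95 + 384/11 = -661/11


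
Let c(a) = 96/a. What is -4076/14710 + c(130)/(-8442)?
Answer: -37288826/134530305 ≈ -0.27718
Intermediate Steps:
-4076/14710 + c(130)/(-8442) = -4076/14710 + (96/130)/(-8442) = -4076*1/14710 + (96*(1/130))*(-1/8442) = -2038/7355 + (48/65)*(-1/8442) = -2038/7355 - 8/91455 = -37288826/134530305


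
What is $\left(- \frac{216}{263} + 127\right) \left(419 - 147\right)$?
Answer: $\frac{9026320}{263} \approx 34321.0$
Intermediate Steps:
$\left(- \frac{216}{263} + 127\right) \left(419 - 147\right) = \left(\left(-216\right) \frac{1}{263} + 127\right) 272 = \left(- \frac{216}{263} + 127\right) 272 = \frac{33185}{263} \cdot 272 = \frac{9026320}{263}$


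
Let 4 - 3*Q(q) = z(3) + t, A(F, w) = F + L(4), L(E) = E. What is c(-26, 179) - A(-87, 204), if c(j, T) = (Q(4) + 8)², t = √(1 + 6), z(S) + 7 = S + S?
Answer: 1595/9 - 58*√7/9 ≈ 160.17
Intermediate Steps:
z(S) = -7 + 2*S (z(S) = -7 + (S + S) = -7 + 2*S)
A(F, w) = 4 + F (A(F, w) = F + 4 = 4 + F)
t = √7 ≈ 2.6458
Q(q) = 5/3 - √7/3 (Q(q) = 4/3 - ((-7 + 2*3) + √7)/3 = 4/3 - ((-7 + 6) + √7)/3 = 4/3 - (-1 + √7)/3 = 4/3 + (⅓ - √7/3) = 5/3 - √7/3)
c(j, T) = (29/3 - √7/3)² (c(j, T) = ((5/3 - √7/3) + 8)² = (29/3 - √7/3)²)
c(-26, 179) - A(-87, 204) = (29 - √7)²/9 - (4 - 87) = (29 - √7)²/9 - 1*(-83) = (29 - √7)²/9 + 83 = 83 + (29 - √7)²/9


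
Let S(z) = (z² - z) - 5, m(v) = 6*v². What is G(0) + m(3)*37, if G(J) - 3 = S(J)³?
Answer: 1876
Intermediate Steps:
S(z) = -5 + z² - z
G(J) = 3 + (-5 + J² - J)³
G(0) + m(3)*37 = (3 - (5 + 0 - 1*0²)³) + (6*3²)*37 = (3 - (5 + 0 - 1*0)³) + (6*9)*37 = (3 - (5 + 0 + 0)³) + 54*37 = (3 - 1*5³) + 1998 = (3 - 1*125) + 1998 = (3 - 125) + 1998 = -122 + 1998 = 1876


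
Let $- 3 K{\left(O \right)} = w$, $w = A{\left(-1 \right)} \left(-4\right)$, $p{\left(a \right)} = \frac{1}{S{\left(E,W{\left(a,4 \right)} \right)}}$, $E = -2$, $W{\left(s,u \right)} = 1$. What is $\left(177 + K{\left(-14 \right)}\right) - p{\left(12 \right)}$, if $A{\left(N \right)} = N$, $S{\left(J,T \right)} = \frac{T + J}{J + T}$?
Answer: $\frac{524}{3} \approx 174.67$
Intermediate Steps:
$S{\left(J,T \right)} = 1$ ($S{\left(J,T \right)} = \frac{J + T}{J + T} = 1$)
$p{\left(a \right)} = 1$ ($p{\left(a \right)} = 1^{-1} = 1$)
$w = 4$ ($w = \left(-1\right) \left(-4\right) = 4$)
$K{\left(O \right)} = - \frac{4}{3}$ ($K{\left(O \right)} = \left(- \frac{1}{3}\right) 4 = - \frac{4}{3}$)
$\left(177 + K{\left(-14 \right)}\right) - p{\left(12 \right)} = \left(177 - \frac{4}{3}\right) - 1 = \frac{527}{3} - 1 = \frac{524}{3}$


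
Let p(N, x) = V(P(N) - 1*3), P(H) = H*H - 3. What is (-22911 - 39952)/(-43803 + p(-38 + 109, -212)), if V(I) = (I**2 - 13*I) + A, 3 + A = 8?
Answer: -62863/25241972 ≈ -0.0024904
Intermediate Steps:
A = 5 (A = -3 + 8 = 5)
P(H) = -3 + H**2 (P(H) = H**2 - 3 = -3 + H**2)
V(I) = 5 + I**2 - 13*I (V(I) = (I**2 - 13*I) + 5 = 5 + I**2 - 13*I)
p(N, x) = 83 + (-6 + N**2)**2 - 13*N**2 (p(N, x) = 5 + ((-3 + N**2) - 1*3)**2 - 13*((-3 + N**2) - 1*3) = 5 + ((-3 + N**2) - 3)**2 - 13*((-3 + N**2) - 3) = 5 + (-6 + N**2)**2 - 13*(-6 + N**2) = 5 + (-6 + N**2)**2 + (78 - 13*N**2) = 83 + (-6 + N**2)**2 - 13*N**2)
(-22911 - 39952)/(-43803 + p(-38 + 109, -212)) = (-22911 - 39952)/(-43803 + (119 + (-38 + 109)**4 - 25*(-38 + 109)**2)) = -62863/(-43803 + (119 + 71**4 - 25*71**2)) = -62863/(-43803 + (119 + 25411681 - 25*5041)) = -62863/(-43803 + (119 + 25411681 - 126025)) = -62863/(-43803 + 25285775) = -62863/25241972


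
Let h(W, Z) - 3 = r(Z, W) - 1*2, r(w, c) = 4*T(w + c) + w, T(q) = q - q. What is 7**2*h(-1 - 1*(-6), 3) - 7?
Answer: 189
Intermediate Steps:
T(q) = 0
r(w, c) = w (r(w, c) = 4*0 + w = 0 + w = w)
h(W, Z) = 1 + Z (h(W, Z) = 3 + (Z - 1*2) = 3 + (Z - 2) = 3 + (-2 + Z) = 1 + Z)
7**2*h(-1 - 1*(-6), 3) - 7 = 7**2*(1 + 3) - 7 = 49*4 - 7 = 196 - 7 = 189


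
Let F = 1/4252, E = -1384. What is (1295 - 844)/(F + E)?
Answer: -1917652/5884767 ≈ -0.32587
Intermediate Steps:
F = 1/4252 ≈ 0.00023518
(1295 - 844)/(F + E) = (1295 - 844)/(1/4252 - 1384) = 451/(-5884767/4252) = 451*(-4252/5884767) = -1917652/5884767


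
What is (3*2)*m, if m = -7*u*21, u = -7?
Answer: 6174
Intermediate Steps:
m = 1029 (m = -7*(-7)*21 = 49*21 = 1029)
(3*2)*m = (3*2)*1029 = 6*1029 = 6174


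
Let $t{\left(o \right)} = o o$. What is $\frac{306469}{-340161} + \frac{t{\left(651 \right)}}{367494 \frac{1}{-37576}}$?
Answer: $- \frac{902848379587537}{20834521089} \approx -43334.0$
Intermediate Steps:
$t{\left(o \right)} = o^{2}$
$\frac{306469}{-340161} + \frac{t{\left(651 \right)}}{367494 \frac{1}{-37576}} = \frac{306469}{-340161} + \frac{651^{2}}{367494 \frac{1}{-37576}} = 306469 \left(- \frac{1}{340161}\right) + \frac{423801}{367494 \left(- \frac{1}{37576}\right)} = - \frac{306469}{340161} + \frac{423801}{- \frac{183747}{18788}} = - \frac{306469}{340161} + 423801 \left(- \frac{18788}{183747}\right) = - \frac{306469}{340161} - \frac{2654124396}{61249} = - \frac{902848379587537}{20834521089}$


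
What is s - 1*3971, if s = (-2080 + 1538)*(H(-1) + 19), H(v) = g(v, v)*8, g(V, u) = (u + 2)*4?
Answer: -31613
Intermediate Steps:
g(V, u) = 8 + 4*u (g(V, u) = (2 + u)*4 = 8 + 4*u)
H(v) = 64 + 32*v (H(v) = (8 + 4*v)*8 = 64 + 32*v)
s = -27642 (s = (-2080 + 1538)*((64 + 32*(-1)) + 19) = -542*((64 - 32) + 19) = -542*(32 + 19) = -542*51 = -27642)
s - 1*3971 = -27642 - 1*3971 = -27642 - 3971 = -31613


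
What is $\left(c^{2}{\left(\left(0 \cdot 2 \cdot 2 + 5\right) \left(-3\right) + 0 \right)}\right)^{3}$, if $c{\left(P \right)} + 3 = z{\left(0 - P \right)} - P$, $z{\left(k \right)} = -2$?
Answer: $1000000$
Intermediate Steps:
$c{\left(P \right)} = -5 - P$ ($c{\left(P \right)} = -3 - \left(2 + P\right) = -5 - P$)
$\left(c^{2}{\left(\left(0 \cdot 2 \cdot 2 + 5\right) \left(-3\right) + 0 \right)}\right)^{3} = \left(\left(-5 - \left(\left(0 \cdot 2 \cdot 2 + 5\right) \left(-3\right) + 0\right)\right)^{2}\right)^{3} = \left(\left(-5 - \left(\left(0 \cdot 2 + 5\right) \left(-3\right) + 0\right)\right)^{2}\right)^{3} = \left(\left(-5 - \left(\left(0 + 5\right) \left(-3\right) + 0\right)\right)^{2}\right)^{3} = \left(\left(-5 - \left(5 \left(-3\right) + 0\right)\right)^{2}\right)^{3} = \left(\left(-5 - \left(-15 + 0\right)\right)^{2}\right)^{3} = \left(\left(-5 - -15\right)^{2}\right)^{3} = \left(\left(-5 + 15\right)^{2}\right)^{3} = \left(10^{2}\right)^{3} = 100^{3} = 1000000$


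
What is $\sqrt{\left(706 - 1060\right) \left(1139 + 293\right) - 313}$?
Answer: $i \sqrt{507241} \approx 712.21 i$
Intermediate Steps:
$\sqrt{\left(706 - 1060\right) \left(1139 + 293\right) - 313} = \sqrt{\left(-354\right) 1432 - 313} = \sqrt{-506928 - 313} = \sqrt{-507241} = i \sqrt{507241}$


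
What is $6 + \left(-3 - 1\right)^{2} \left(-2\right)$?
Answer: $-26$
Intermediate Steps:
$6 + \left(-3 - 1\right)^{2} \left(-2\right) = 6 + \left(-4\right)^{2} \left(-2\right) = 6 + 16 \left(-2\right) = 6 - 32 = -26$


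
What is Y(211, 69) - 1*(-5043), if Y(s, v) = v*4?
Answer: 5319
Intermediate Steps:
Y(s, v) = 4*v
Y(211, 69) - 1*(-5043) = 4*69 - 1*(-5043) = 276 + 5043 = 5319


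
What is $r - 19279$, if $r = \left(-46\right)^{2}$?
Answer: $-17163$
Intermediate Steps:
$r = 2116$
$r - 19279 = 2116 - 19279 = -17163$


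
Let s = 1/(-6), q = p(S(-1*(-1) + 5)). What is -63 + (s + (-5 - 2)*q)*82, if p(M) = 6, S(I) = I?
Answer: -10562/3 ≈ -3520.7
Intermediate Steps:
q = 6
s = -⅙ ≈ -0.16667
-63 + (s + (-5 - 2)*q)*82 = -63 + (-⅙ + (-5 - 2)*6)*82 = -63 + (-⅙ - 7*6)*82 = -63 + (-⅙ - 42)*82 = -63 - 253/6*82 = -63 - 10373/3 = -10562/3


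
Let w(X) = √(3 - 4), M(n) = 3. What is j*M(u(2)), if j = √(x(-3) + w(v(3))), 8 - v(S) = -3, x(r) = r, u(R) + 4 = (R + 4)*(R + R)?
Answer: 3*√(-3 + I) ≈ 0.85455 + 5.266*I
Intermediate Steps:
u(R) = -4 + 2*R*(4 + R) (u(R) = -4 + (R + 4)*(R + R) = -4 + (4 + R)*(2*R) = -4 + 2*R*(4 + R))
v(S) = 11 (v(S) = 8 - 1*(-3) = 8 + 3 = 11)
w(X) = I (w(X) = √(-1) = I)
j = √(-3 + I) ≈ 0.28485 + 1.7553*I
j*M(u(2)) = √(-3 + I)*3 = 3*√(-3 + I)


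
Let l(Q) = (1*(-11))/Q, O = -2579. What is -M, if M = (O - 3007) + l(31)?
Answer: 173177/31 ≈ 5586.4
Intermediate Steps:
l(Q) = -11/Q
M = -173177/31 (M = (-2579 - 3007) - 11/31 = -5586 - 11*1/31 = -5586 - 11/31 = -173177/31 ≈ -5586.4)
-M = -1*(-173177/31) = 173177/31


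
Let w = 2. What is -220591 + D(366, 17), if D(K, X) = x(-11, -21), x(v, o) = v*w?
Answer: -220613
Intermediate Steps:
x(v, o) = 2*v (x(v, o) = v*2 = 2*v)
D(K, X) = -22 (D(K, X) = 2*(-11) = -22)
-220591 + D(366, 17) = -220591 - 22 = -220613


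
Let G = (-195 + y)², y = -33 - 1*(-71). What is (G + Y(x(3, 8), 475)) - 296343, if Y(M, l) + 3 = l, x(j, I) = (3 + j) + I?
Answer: -271222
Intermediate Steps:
y = 38 (y = -33 + 71 = 38)
x(j, I) = 3 + I + j
Y(M, l) = -3 + l
G = 24649 (G = (-195 + 38)² = (-157)² = 24649)
(G + Y(x(3, 8), 475)) - 296343 = (24649 + (-3 + 475)) - 296343 = (24649 + 472) - 296343 = 25121 - 296343 = -271222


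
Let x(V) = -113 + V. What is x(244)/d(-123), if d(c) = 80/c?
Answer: -16113/80 ≈ -201.41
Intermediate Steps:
x(244)/d(-123) = (-113 + 244)/((80/(-123))) = 131/((80*(-1/123))) = 131/(-80/123) = 131*(-123/80) = -16113/80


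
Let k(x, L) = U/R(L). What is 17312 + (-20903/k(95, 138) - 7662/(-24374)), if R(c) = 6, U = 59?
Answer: 10919656159/719033 ≈ 15187.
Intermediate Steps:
k(x, L) = 59/6
17312 + (-20903/k(95, 138) - 7662/(-24374)) = 17312 + (-20903/59/6 - 7662/(-24374)) = 17312 + (-20903*6/59 - 7662*(-1/24374)) = 17312 + (-125418/59 + 3831/12187) = 17312 - 1528243137/719033 = 10919656159/719033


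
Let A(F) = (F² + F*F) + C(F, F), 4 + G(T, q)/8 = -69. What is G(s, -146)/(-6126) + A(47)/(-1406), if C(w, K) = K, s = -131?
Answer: -698197/226662 ≈ -3.0803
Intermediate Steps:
G(T, q) = -584 (G(T, q) = -32 + 8*(-69) = -32 - 552 = -584)
A(F) = F + 2*F² (A(F) = (F² + F*F) + F = (F² + F²) + F = 2*F² + F = F + 2*F²)
G(s, -146)/(-6126) + A(47)/(-1406) = -584/(-6126) + (47*(1 + 2*47))/(-1406) = -584*(-1/6126) + (47*(1 + 94))*(-1/1406) = 292/3063 + (47*95)*(-1/1406) = 292/3063 + 4465*(-1/1406) = 292/3063 - 235/74 = -698197/226662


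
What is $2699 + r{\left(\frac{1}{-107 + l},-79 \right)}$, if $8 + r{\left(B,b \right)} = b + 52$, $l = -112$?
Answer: $2664$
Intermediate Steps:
$r{\left(B,b \right)} = 44 + b$ ($r{\left(B,b \right)} = -8 + \left(b + 52\right) = -8 + \left(52 + b\right) = 44 + b$)
$2699 + r{\left(\frac{1}{-107 + l},-79 \right)} = 2699 + \left(44 - 79\right) = 2699 - 35 = 2664$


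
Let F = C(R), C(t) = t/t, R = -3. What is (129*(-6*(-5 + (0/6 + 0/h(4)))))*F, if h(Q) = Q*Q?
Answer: 3870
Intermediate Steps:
h(Q) = Q**2
C(t) = 1
F = 1
(129*(-6*(-5 + (0/6 + 0/h(4)))))*F = (129*(-6*(-5 + (0/6 + 0/(4**2)))))*1 = (129*(-6*(-5 + (0*(1/6) + 0/16))))*1 = (129*(-6*(-5 + (0 + 0*(1/16)))))*1 = (129*(-6*(-5 + (0 + 0))))*1 = (129*(-6*(-5 + 0)))*1 = (129*(-6*(-5)))*1 = (129*30)*1 = 3870*1 = 3870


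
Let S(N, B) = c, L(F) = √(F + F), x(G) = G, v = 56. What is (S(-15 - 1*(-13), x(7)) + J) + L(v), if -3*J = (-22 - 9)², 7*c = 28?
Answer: -949/3 + 4*√7 ≈ -305.75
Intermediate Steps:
c = 4 (c = (⅐)*28 = 4)
L(F) = √2*√F (L(F) = √(2*F) = √2*√F)
S(N, B) = 4
J = -961/3 (J = -(-22 - 9)²/3 = -⅓*(-31)² = -⅓*961 = -961/3 ≈ -320.33)
(S(-15 - 1*(-13), x(7)) + J) + L(v) = (4 - 961/3) + √2*√56 = -949/3 + √2*(2*√14) = -949/3 + 4*√7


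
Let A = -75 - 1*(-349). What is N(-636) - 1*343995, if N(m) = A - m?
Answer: -343085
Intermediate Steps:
A = 274 (A = -75 + 349 = 274)
N(m) = 274 - m
N(-636) - 1*343995 = (274 - 1*(-636)) - 1*343995 = (274 + 636) - 343995 = 910 - 343995 = -343085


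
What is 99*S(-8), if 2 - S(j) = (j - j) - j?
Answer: -594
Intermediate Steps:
S(j) = 2 + j (S(j) = 2 - ((j - j) - j) = 2 - (0 - j) = 2 - (-1)*j = 2 + j)
99*S(-8) = 99*(2 - 8) = 99*(-6) = -594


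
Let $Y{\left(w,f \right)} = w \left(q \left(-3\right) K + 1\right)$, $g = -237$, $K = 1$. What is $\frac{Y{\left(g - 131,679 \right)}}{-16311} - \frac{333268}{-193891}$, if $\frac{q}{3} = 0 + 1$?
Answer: $\frac{4865119244}{3162556101} \approx 1.5384$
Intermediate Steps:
$q = 3$ ($q = 3 \left(0 + 1\right) = 3 \cdot 1 = 3$)
$Y{\left(w,f \right)} = - 8 w$ ($Y{\left(w,f \right)} = w \left(3 \left(-3\right) 1 + 1\right) = w \left(\left(-9\right) 1 + 1\right) = w \left(-9 + 1\right) = w \left(-8\right) = - 8 w$)
$\frac{Y{\left(g - 131,679 \right)}}{-16311} - \frac{333268}{-193891} = \frac{\left(-8\right) \left(-237 - 131\right)}{-16311} - \frac{333268}{-193891} = - 8 \left(-237 - 131\right) \left(- \frac{1}{16311}\right) - - \frac{333268}{193891} = \left(-8\right) \left(-368\right) \left(- \frac{1}{16311}\right) + \frac{333268}{193891} = 2944 \left(- \frac{1}{16311}\right) + \frac{333268}{193891} = - \frac{2944}{16311} + \frac{333268}{193891} = \frac{4865119244}{3162556101}$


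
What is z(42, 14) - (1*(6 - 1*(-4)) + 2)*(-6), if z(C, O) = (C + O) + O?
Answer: 142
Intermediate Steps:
z(C, O) = C + 2*O
z(42, 14) - (1*(6 - 1*(-4)) + 2)*(-6) = (42 + 2*14) - (1*(6 - 1*(-4)) + 2)*(-6) = (42 + 28) - (1*(6 + 4) + 2)*(-6) = 70 - (1*10 + 2)*(-6) = 70 - (10 + 2)*(-6) = 70 - 12*(-6) = 70 - 1*(-72) = 70 + 72 = 142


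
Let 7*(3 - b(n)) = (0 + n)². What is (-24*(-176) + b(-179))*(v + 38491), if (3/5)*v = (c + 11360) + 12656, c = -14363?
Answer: -401485576/21 ≈ -1.9118e+7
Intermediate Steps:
v = 48265/3 (v = 5*((-14363 + 11360) + 12656)/3 = 5*(-3003 + 12656)/3 = (5/3)*9653 = 48265/3 ≈ 16088.)
b(n) = 3 - n²/7 (b(n) = 3 - (0 + n)²/7 = 3 - n²/7)
(-24*(-176) + b(-179))*(v + 38491) = (-24*(-176) + (3 - ⅐*(-179)²))*(48265/3 + 38491) = (4224 + (3 - ⅐*32041))*(163738/3) = (4224 + (3 - 32041/7))*(163738/3) = (4224 - 32020/7)*(163738/3) = -2452/7*163738/3 = -401485576/21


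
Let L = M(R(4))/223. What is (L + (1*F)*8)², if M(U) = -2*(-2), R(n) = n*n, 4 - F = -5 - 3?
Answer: 458473744/49729 ≈ 9219.4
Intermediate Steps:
F = 12 (F = 4 - (-5 - 3) = 4 - 1*(-8) = 4 + 8 = 12)
R(n) = n²
M(U) = 4
L = 4/223 ≈ 0.017937
(L + (1*F)*8)² = (4/223 + (1*12)*8)² = (4/223 + 12*8)² = (4/223 + 96)² = (21412/223)² = 458473744/49729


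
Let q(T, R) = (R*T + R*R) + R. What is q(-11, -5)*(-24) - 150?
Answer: -1950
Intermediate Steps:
q(T, R) = R + R**2 + R*T (q(T, R) = (R*T + R**2) + R = (R**2 + R*T) + R = R + R**2 + R*T)
q(-11, -5)*(-24) - 150 = -5*(1 - 5 - 11)*(-24) - 150 = -5*(-15)*(-24) - 150 = 75*(-24) - 150 = -1800 - 150 = -1950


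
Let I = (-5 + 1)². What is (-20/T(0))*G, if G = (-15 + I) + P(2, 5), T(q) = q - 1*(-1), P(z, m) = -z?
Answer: 20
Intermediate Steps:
T(q) = 1 + q (T(q) = q + 1 = 1 + q)
I = 16 (I = (-4)² = 16)
G = -1 (G = (-15 + 16) - 1*2 = 1 - 2 = -1)
(-20/T(0))*G = (-20/(1 + 0))*(-1) = (-20/1)*(-1) = (1*(-20))*(-1) = -20*(-1) = 20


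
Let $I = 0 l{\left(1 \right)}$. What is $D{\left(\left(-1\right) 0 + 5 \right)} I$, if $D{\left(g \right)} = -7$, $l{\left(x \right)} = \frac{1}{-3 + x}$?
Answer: $0$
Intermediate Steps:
$I = 0$ ($I = \frac{0}{-3 + 1} = \frac{0}{-2} = 0 \left(- \frac{1}{2}\right) = 0$)
$D{\left(\left(-1\right) 0 + 5 \right)} I = \left(-7\right) 0 = 0$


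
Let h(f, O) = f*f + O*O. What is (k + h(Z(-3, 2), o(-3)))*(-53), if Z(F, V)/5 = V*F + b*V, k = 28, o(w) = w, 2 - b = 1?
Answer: -23161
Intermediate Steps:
b = 1 (b = 2 - 1*1 = 2 - 1 = 1)
Z(F, V) = 5*V + 5*F*V (Z(F, V) = 5*(V*F + 1*V) = 5*(F*V + V) = 5*(V + F*V) = 5*V + 5*F*V)
h(f, O) = O² + f² (h(f, O) = f² + O² = O² + f²)
(k + h(Z(-3, 2), o(-3)))*(-53) = (28 + ((-3)² + (5*2*(1 - 3))²))*(-53) = (28 + (9 + (5*2*(-2))²))*(-53) = (28 + (9 + (-20)²))*(-53) = (28 + (9 + 400))*(-53) = (28 + 409)*(-53) = 437*(-53) = -23161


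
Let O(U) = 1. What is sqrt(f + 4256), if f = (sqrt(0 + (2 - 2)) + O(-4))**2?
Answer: 3*sqrt(473) ≈ 65.246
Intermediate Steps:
f = 1 (f = (sqrt(0 + (2 - 2)) + 1)**2 = (sqrt(0 + 0) + 1)**2 = (sqrt(0) + 1)**2 = (0 + 1)**2 = 1**2 = 1)
sqrt(f + 4256) = sqrt(1 + 4256) = sqrt(4257) = 3*sqrt(473)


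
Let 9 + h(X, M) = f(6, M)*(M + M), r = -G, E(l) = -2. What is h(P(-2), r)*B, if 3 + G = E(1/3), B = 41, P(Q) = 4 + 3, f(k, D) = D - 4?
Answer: 41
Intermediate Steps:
f(k, D) = -4 + D
P(Q) = 7
G = -5 (G = -3 - 2 = -5)
r = 5 (r = -1*(-5) = 5)
h(X, M) = -9 + 2*M*(-4 + M) (h(X, M) = -9 + (-4 + M)*(M + M) = -9 + (-4 + M)*(2*M) = -9 + 2*M*(-4 + M))
h(P(-2), r)*B = (-9 + 2*5*(-4 + 5))*41 = (-9 + 2*5*1)*41 = (-9 + 10)*41 = 1*41 = 41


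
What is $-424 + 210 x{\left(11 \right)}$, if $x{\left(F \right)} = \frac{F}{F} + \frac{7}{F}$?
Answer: $- \frac{884}{11} \approx -80.364$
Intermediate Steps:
$x{\left(F \right)} = 1 + \frac{7}{F}$
$-424 + 210 x{\left(11 \right)} = -424 + 210 \frac{7 + 11}{11} = -424 + 210 \cdot \frac{1}{11} \cdot 18 = -424 + 210 \cdot \frac{18}{11} = -424 + \frac{3780}{11} = - \frac{884}{11}$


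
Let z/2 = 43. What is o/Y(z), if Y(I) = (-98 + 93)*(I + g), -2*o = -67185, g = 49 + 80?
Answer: -13437/430 ≈ -31.249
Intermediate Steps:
g = 129
o = 67185/2 (o = -½*(-67185) = 67185/2 ≈ 33593.)
z = 86 (z = 2*43 = 86)
Y(I) = -645 - 5*I (Y(I) = (-98 + 93)*(I + 129) = -5*(129 + I) = -645 - 5*I)
o/Y(z) = 67185/(2*(-645 - 5*86)) = 67185/(2*(-645 - 430)) = (67185/2)/(-1075) = (67185/2)*(-1/1075) = -13437/430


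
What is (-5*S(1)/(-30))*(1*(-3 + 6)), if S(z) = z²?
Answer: ½ ≈ 0.50000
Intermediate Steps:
(-5*S(1)/(-30))*(1*(-3 + 6)) = (-5*1²/(-30))*(1*(-3 + 6)) = (-5*1*(-1/30))*(1*3) = -5*(-1/30)*3 = (⅙)*3 = ½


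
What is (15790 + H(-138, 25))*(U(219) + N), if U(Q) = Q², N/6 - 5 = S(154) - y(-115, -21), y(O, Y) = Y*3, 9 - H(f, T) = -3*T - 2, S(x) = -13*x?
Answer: 577203732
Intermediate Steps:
H(f, T) = 11 + 3*T (H(f, T) = 9 - (-3*T - 2) = 9 - (-2 - 3*T) = 9 + (2 + 3*T) = 11 + 3*T)
y(O, Y) = 3*Y
N = -11604 (N = 30 + 6*(-13*154 - 3*(-21)) = 30 + 6*(-2002 - 1*(-63)) = 30 + 6*(-2002 + 63) = 30 + 6*(-1939) = 30 - 11634 = -11604)
(15790 + H(-138, 25))*(U(219) + N) = (15790 + (11 + 3*25))*(219² - 11604) = (15790 + (11 + 75))*(47961 - 11604) = (15790 + 86)*36357 = 15876*36357 = 577203732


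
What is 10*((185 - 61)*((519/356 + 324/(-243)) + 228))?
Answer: 75527470/267 ≈ 2.8287e+5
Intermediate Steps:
10*((185 - 61)*((519/356 + 324/(-243)) + 228)) = 10*(124*((519*(1/356) + 324*(-1/243)) + 228)) = 10*(124*((519/356 - 4/3) + 228)) = 10*(124*(133/1068 + 228)) = 10*(124*(243637/1068)) = 10*(7552747/267) = 75527470/267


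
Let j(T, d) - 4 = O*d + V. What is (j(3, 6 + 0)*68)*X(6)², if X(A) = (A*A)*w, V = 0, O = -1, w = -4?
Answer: -2820096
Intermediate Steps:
j(T, d) = 4 - d (j(T, d) = 4 + (-d + 0) = 4 - d)
X(A) = -4*A² (X(A) = (A*A)*(-4) = A²*(-4) = -4*A²)
(j(3, 6 + 0)*68)*X(6)² = ((4 - (6 + 0))*68)*(-4*6²)² = ((4 - 1*6)*68)*(-4*36)² = ((4 - 6)*68)*(-144)² = -2*68*20736 = -136*20736 = -2820096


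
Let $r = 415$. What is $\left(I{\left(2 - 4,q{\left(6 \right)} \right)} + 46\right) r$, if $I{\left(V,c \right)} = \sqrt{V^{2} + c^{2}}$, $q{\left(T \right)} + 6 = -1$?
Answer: $19090 + 415 \sqrt{53} \approx 22111.0$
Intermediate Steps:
$q{\left(T \right)} = -7$ ($q{\left(T \right)} = -6 - 1 = -7$)
$\left(I{\left(2 - 4,q{\left(6 \right)} \right)} + 46\right) r = \left(\sqrt{\left(2 - 4\right)^{2} + \left(-7\right)^{2}} + 46\right) 415 = \left(\sqrt{\left(2 - 4\right)^{2} + 49} + 46\right) 415 = \left(\sqrt{\left(-2\right)^{2} + 49} + 46\right) 415 = \left(\sqrt{4 + 49} + 46\right) 415 = \left(\sqrt{53} + 46\right) 415 = \left(46 + \sqrt{53}\right) 415 = 19090 + 415 \sqrt{53}$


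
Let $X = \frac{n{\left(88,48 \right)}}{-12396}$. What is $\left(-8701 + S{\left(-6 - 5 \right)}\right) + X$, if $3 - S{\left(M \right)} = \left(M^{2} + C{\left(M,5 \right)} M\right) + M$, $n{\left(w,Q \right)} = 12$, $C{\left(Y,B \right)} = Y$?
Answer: $- \frac{9223658}{1033} \approx -8929.0$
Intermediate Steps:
$S{\left(M \right)} = 3 - M - 2 M^{2}$ ($S{\left(M \right)} = 3 - \left(\left(M^{2} + M M\right) + M\right) = 3 - \left(\left(M^{2} + M^{2}\right) + M\right) = 3 - \left(2 M^{2} + M\right) = 3 - \left(M + 2 M^{2}\right) = 3 - M - 2 M^{2}$)
$X = - \frac{1}{1033}$ ($X = \frac{12}{-12396} = 12 \left(- \frac{1}{12396}\right) = - \frac{1}{1033} \approx -0.00096805$)
$\left(-8701 + S{\left(-6 - 5 \right)}\right) + X = \left(-8701 - \left(-9 - 5 + 2 \left(-6 - 5\right)^{2}\right)\right) - \frac{1}{1033} = \left(-8701 - \left(-14 + 2 \left(-6 - 5\right)^{2}\right)\right) - \frac{1}{1033} = \left(-8701 - \left(-14 + 242\right)\right) - \frac{1}{1033} = \left(-8701 + \left(3 + 11 - 242\right)\right) - \frac{1}{1033} = \left(-8701 - 228\right) - \frac{1}{1033} = -8929 - \frac{1}{1033} = - \frac{9223658}{1033}$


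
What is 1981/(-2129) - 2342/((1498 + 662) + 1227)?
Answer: -11695765/7210923 ≈ -1.6220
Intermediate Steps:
1981/(-2129) - 2342/((1498 + 662) + 1227) = 1981*(-1/2129) - 2342/(2160 + 1227) = -1981/2129 - 2342/3387 = -11695765/7210923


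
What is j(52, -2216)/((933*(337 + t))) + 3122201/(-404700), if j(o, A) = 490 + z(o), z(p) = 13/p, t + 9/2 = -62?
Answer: -525181171001/68091179700 ≈ -7.7129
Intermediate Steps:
t = -133/2 (t = -9/2 - 62 = -133/2 ≈ -66.500)
j(o, A) = 490 + 13/o
j(52, -2216)/((933*(337 + t))) + 3122201/(-404700) = (490 + 13/52)/((933*(337 - 133/2))) + 3122201/(-404700) = (490 + 13*(1/52))/((933*(541/2))) + 3122201*(-1/404700) = (490 + 1/4)/(504753/2) - 3122201/404700 = (1961/4)*(2/504753) - 3122201/404700 = 1961/1009506 - 3122201/404700 = -525181171001/68091179700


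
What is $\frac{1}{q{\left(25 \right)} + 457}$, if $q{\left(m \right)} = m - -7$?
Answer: $\frac{1}{489} \approx 0.002045$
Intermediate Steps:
$q{\left(m \right)} = 7 + m$ ($q{\left(m \right)} = m + 7 = 7 + m$)
$\frac{1}{q{\left(25 \right)} + 457} = \frac{1}{\left(7 + 25\right) + 457} = \frac{1}{32 + 457} = \frac{1}{489}$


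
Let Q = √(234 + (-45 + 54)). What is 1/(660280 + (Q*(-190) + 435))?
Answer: 132143/87307107785 + 342*√3/87307107785 ≈ 1.5203e-6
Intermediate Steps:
Q = 9*√3 (Q = √(234 + 9) = √243 = 9*√3 ≈ 15.588)
1/(660280 + (Q*(-190) + 435)) = 1/(660280 + ((9*√3)*(-190) + 435)) = 1/(660280 + (-1710*√3 + 435)) = 1/(660280 + (435 - 1710*√3)) = 1/(660715 - 1710*√3)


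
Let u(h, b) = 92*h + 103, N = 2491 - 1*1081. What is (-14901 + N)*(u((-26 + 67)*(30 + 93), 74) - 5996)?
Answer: -6179727933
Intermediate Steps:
N = 1410 (N = 2491 - 1081 = 1410)
u(h, b) = 103 + 92*h
(-14901 + N)*(u((-26 + 67)*(30 + 93), 74) - 5996) = (-14901 + 1410)*((103 + 92*((-26 + 67)*(30 + 93))) - 5996) = -13491*((103 + 92*(41*123)) - 5996) = -13491*((103 + 92*5043) - 5996) = -13491*((103 + 463956) - 5996) = -13491*(464059 - 5996) = -13491*458063 = -6179727933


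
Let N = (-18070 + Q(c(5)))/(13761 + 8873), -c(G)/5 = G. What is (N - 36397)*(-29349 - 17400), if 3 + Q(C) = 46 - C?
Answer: 19256560573650/11317 ≈ 1.7016e+9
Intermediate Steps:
c(G) = -5*G
Q(C) = 43 - C (Q(C) = -3 + (46 - C) = 43 - C)
N = -9001/11317 (N = (-18070 + (43 - (-5)*5))/(13761 + 8873) = (-18070 + (43 - 1*(-25)))/22634 = (-18070 + (43 + 25))*(1/22634) = (-18070 + 68)*(1/22634) = -18002*1/22634 = -9001/11317 ≈ -0.79535)
(N - 36397)*(-29349 - 17400) = (-9001/11317 - 36397)*(-29349 - 17400) = -411913850/11317*(-46749) = 19256560573650/11317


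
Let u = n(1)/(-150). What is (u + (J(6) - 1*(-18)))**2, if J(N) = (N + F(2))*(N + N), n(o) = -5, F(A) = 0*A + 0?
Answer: 7295401/900 ≈ 8106.0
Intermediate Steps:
F(A) = 0 (F(A) = 0 + 0 = 0)
u = 1/30 (u = -5/(-150) = -5*(-1/150) = 1/30 ≈ 0.033333)
J(N) = 2*N**2 (J(N) = (N + 0)*(N + N) = N*(2*N) = 2*N**2)
(u + (J(6) - 1*(-18)))**2 = (1/30 + (2*6**2 - 1*(-18)))**2 = (1/30 + (2*36 + 18))**2 = (1/30 + (72 + 18))**2 = (1/30 + 90)**2 = (2701/30)**2 = 7295401/900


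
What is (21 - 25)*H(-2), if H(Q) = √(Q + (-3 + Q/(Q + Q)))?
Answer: -6*I*√2 ≈ -8.4853*I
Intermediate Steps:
H(Q) = √(-5/2 + Q) (H(Q) = √(Q + (-3 + Q/((2*Q)))) = √(Q + (-3 + (1/(2*Q))*Q)) = √(Q + (-3 + ½)) = √(Q - 5/2) = √(-5/2 + Q))
(21 - 25)*H(-2) = (21 - 25)*(√(-10 + 4*(-2))/2) = -2*√(-10 - 8) = -2*√(-18) = -2*3*I*√2 = -6*I*√2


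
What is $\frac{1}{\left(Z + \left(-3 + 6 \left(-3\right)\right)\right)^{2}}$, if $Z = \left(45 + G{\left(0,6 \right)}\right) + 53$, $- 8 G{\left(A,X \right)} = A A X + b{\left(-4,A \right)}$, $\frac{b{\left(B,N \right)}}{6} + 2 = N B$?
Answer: $\frac{4}{24649} \approx 0.00016228$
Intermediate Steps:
$b{\left(B,N \right)} = -12 + 6 B N$ ($b{\left(B,N \right)} = -12 + 6 N B = -12 + 6 B N$)
$G{\left(A,X \right)} = \frac{3}{2} + 3 A - \frac{X A^{2}}{8}$ ($G{\left(A,X \right)} = - \frac{A A X + \left(-12 + 6 \left(-4\right) A\right)}{8} = - \frac{A^{2} X - \left(12 + 24 A\right)}{8} = - \frac{X A^{2} - \left(12 + 24 A\right)}{8} = - \frac{-12 - 24 A + X A^{2}}{8} = \frac{3}{2} + 3 A - \frac{X A^{2}}{8}$)
$Z = \frac{199}{2}$ ($Z = \left(45 + \left(\frac{3}{2} + 3 \cdot 0 - \frac{3 \cdot 0^{2}}{4}\right)\right) + 53 = \left(45 + \left(\frac{3}{2} + 0 - \frac{3}{4} \cdot 0\right)\right) + 53 = \left(45 + \left(\frac{3}{2} + 0 + 0\right)\right) + 53 = \left(45 + \frac{3}{2}\right) + 53 = \frac{93}{2} + 53 = \frac{199}{2} \approx 99.5$)
$\frac{1}{\left(Z + \left(-3 + 6 \left(-3\right)\right)\right)^{2}} = \frac{1}{\left(\frac{199}{2} + \left(-3 + 6 \left(-3\right)\right)\right)^{2}} = \frac{1}{\left(\frac{199}{2} - 21\right)^{2}} = \frac{1}{\left(\frac{157}{2}\right)^{2}} = \frac{1}{\frac{24649}{4}} = \frac{4}{24649}$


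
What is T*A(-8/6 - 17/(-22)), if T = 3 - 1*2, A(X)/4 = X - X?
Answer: 0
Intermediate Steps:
A(X) = 0 (A(X) = 4*(X - X) = 4*0 = 0)
T = 1 (T = 3 - 2 = 1)
T*A(-8/6 - 17/(-22)) = 1*0 = 0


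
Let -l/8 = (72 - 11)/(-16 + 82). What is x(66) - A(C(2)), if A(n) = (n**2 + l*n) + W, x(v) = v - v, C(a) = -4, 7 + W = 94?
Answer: -4375/33 ≈ -132.58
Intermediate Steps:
W = 87 (W = -7 + 94 = 87)
l = -244/33 (l = -8*(72 - 11)/(-16 + 82) = -488/66 = -8*61/66 = -244/33 ≈ -7.3939)
x(v) = 0
A(n) = 87 + n**2 - 244*n/33 (A(n) = (n**2 - 244*n/33) + 87 = 87 + n**2 - 244*n/33)
x(66) - A(C(2)) = 0 - (87 + (-4)**2 - 244/33*(-4)) = 0 - (87 + 16 + 976/33) = 0 - 1*4375/33 = 0 - 4375/33 = -4375/33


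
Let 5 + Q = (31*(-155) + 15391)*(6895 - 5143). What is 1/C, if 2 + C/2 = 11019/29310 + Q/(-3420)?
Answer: -1670670/18125520173 ≈ -9.2172e-5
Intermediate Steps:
Q = 18546667 (Q = -5 + (31*(-155) + 15391)*(6895 - 5143) = -5 + (-4805 + 15391)*1752 = -5 + 10586*1752 = -5 + 18546672 = 18546667)
C = -18125520173/1670670 (C = -4 + 2*(11019/29310 + 18546667/(-3420)) = -4 + 2*(11019*(1/29310) + 18546667*(-1/3420)) = -4 + 2*(3673/9770 - 18546667/3420) = -4 + 2*(-18118837493/3341340) = -4 - 18118837493/1670670 = -18125520173/1670670 ≈ -10849.)
1/C = 1/(-18125520173/1670670) = -1670670/18125520173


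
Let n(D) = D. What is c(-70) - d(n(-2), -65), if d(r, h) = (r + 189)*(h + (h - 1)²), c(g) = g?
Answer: -802487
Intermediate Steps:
d(r, h) = (189 + r)*(h + (-1 + h)²)
c(-70) - d(n(-2), -65) = -70 - (189*(-65) + 189*(-1 - 65)² - 65*(-2) - 2*(-1 - 65)²) = -70 - (-12285 + 189*(-66)² + 130 - 2*(-66)²) = -70 - (-12285 + 189*4356 + 130 - 2*4356) = -70 - (-12285 + 823284 + 130 - 8712) = -70 - 1*802417 = -70 - 802417 = -802487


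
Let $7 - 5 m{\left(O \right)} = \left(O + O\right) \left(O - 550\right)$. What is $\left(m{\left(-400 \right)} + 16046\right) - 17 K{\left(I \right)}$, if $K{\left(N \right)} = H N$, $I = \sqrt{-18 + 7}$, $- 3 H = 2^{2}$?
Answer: $- \frac{679763}{5} + \frac{68 i \sqrt{11}}{3} \approx -1.3595 \cdot 10^{5} + 75.177 i$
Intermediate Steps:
$m{\left(O \right)} = \frac{7}{5} - \frac{2 O \left(-550 + O\right)}{5}$ ($m{\left(O \right)} = \frac{7}{5} - \frac{\left(O + O\right) \left(O - 550\right)}{5} = \frac{7}{5} - \frac{2 O \left(-550 + O\right)}{5}$)
$H = - \frac{4}{3}$ ($H = - \frac{2^{2}}{3} = \left(- \frac{1}{3}\right) 4 = - \frac{4}{3} \approx -1.3333$)
$I = i \sqrt{11}$ ($I = \sqrt{-11} = i \sqrt{11} \approx 3.3166 i$)
$K{\left(N \right)} = - \frac{4 N}{3}$
$\left(m{\left(-400 \right)} + 16046\right) - 17 K{\left(I \right)} = \left(\left(\frac{7}{5} + 220 \left(-400\right) - \frac{2 \left(-400\right)^{2}}{5}\right) + 16046\right) - 17 \left(- \frac{4 i \sqrt{11}}{3}\right) = \left(\left(\frac{7}{5} - 88000 - 64000\right) + 16046\right) - 17 \left(- \frac{4 i \sqrt{11}}{3}\right) = \left(\left(\frac{7}{5} - 88000 - 64000\right) + 16046\right) + \frac{68 i \sqrt{11}}{3} = \left(- \frac{759993}{5} + 16046\right) + \frac{68 i \sqrt{11}}{3} = - \frac{679763}{5} + \frac{68 i \sqrt{11}}{3}$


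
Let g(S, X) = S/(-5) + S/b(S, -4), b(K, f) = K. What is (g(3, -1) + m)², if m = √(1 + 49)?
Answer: 1254/25 + 4*√2 ≈ 55.817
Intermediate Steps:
m = 5*√2 (m = √50 = 5*√2 ≈ 7.0711)
g(S, X) = 1 - S/5 (g(S, X) = S/(-5) + S/S = S*(-⅕) + 1 = -S/5 + 1 = 1 - S/5)
(g(3, -1) + m)² = ((1 - ⅕*3) + 5*√2)² = ((1 - ⅗) + 5*√2)² = (⅖ + 5*√2)²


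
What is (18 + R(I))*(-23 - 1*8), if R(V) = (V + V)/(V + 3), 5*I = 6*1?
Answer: -4030/7 ≈ -575.71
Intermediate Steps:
I = 6/5 (I = (6*1)/5 = (1/5)*6 = 6/5 ≈ 1.2000)
R(V) = 2*V/(3 + V) (R(V) = (2*V)/(3 + V) = 2*V/(3 + V))
(18 + R(I))*(-23 - 1*8) = (18 + 2*(6/5)/(3 + 6/5))*(-23 - 1*8) = (18 + 2*(6/5)/(21/5))*(-23 - 8) = (18 + 2*(6/5)*(5/21))*(-31) = (18 + 4/7)*(-31) = (130/7)*(-31) = -4030/7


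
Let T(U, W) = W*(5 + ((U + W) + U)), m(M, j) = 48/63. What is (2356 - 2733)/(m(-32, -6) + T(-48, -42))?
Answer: -7917/117322 ≈ -0.067481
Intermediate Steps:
m(M, j) = 16/21 (m(M, j) = 48*(1/63) = 16/21)
T(U, W) = W*(5 + W + 2*U) (T(U, W) = W*(5 + (W + 2*U)) = W*(5 + W + 2*U))
(2356 - 2733)/(m(-32, -6) + T(-48, -42)) = (2356 - 2733)/(16/21 - 42*(5 - 42 + 2*(-48))) = -377/(16/21 - 42*(5 - 42 - 96)) = -377/(16/21 - 42*(-133)) = -377/(16/21 + 5586) = -377/117322/21 = -377*21/117322 = -7917/117322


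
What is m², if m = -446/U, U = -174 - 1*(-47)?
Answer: 198916/16129 ≈ 12.333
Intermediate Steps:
U = -127 (U = -174 + 47 = -127)
m = 446/127 (m = -446/(-127) = -446*(-1/127) = 446/127 ≈ 3.5118)
m² = (446/127)² = 198916/16129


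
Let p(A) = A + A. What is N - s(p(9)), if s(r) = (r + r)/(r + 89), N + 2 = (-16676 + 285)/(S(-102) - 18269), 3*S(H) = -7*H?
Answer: -2753913/1929317 ≈ -1.4274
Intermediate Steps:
p(A) = 2*A
S(H) = -7*H/3 (S(H) = (-7*H)/3 = -7*H/3)
N = -19671/18031 (N = -2 + (-16676 + 285)/(-7/3*(-102) - 18269) = -2 - 16391/(238 - 18269) = -2 - 16391/(-18031) = -2 - 16391*(-1/18031) = -2 + 16391/18031 = -19671/18031 ≈ -1.0910)
s(r) = 2*r/(89 + r) (s(r) = (2*r)/(89 + r) = 2*r/(89 + r))
N - s(p(9)) = -19671/18031 - 2*2*9/(89 + 2*9) = -19671/18031 - 2*18/(89 + 18) = -19671/18031 - 2*18/107 = -19671/18031 - 1*36/107 = -19671/18031 - 36/107 = -2753913/1929317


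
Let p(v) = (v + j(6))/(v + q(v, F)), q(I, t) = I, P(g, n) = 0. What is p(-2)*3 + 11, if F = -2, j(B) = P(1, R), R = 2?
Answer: 25/2 ≈ 12.500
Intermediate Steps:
j(B) = 0
p(v) = ½ (p(v) = (v + 0)/(v + v) = v/((2*v)) = v*(1/(2*v)) = ½)
p(-2)*3 + 11 = (½)*3 + 11 = 3/2 + 11 = 25/2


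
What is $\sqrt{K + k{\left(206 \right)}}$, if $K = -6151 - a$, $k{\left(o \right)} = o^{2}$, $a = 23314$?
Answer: $\sqrt{12971} \approx 113.89$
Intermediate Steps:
$K = -29465$ ($K = -6151 - 23314 = -29465$)
$\sqrt{K + k{\left(206 \right)}} = \sqrt{-29465 + 206^{2}} = \sqrt{-29465 + 42436} = \sqrt{12971}$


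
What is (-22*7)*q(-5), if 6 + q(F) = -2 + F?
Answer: 2002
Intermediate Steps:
q(F) = -8 + F (q(F) = -6 + (-2 + F) = -8 + F)
(-22*7)*q(-5) = (-22*7)*(-8 - 5) = -154*(-13) = 2002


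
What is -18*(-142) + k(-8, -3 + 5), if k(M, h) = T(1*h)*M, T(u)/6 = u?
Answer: 2460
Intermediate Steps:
T(u) = 6*u
k(M, h) = 6*M*h (k(M, h) = (6*(1*h))*M = (6*h)*M = 6*M*h)
-18*(-142) + k(-8, -3 + 5) = -18*(-142) + 6*(-8)*(-3 + 5) = 2556 + 6*(-8)*2 = 2556 - 96 = 2460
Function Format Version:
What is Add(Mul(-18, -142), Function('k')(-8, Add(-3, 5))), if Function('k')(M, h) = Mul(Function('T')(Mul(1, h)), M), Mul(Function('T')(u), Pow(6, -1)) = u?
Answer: 2460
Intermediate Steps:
Function('T')(u) = Mul(6, u)
Function('k')(M, h) = Mul(6, M, h) (Function('k')(M, h) = Mul(Mul(6, Mul(1, h)), M) = Mul(Mul(6, h), M) = Mul(6, M, h))
Add(Mul(-18, -142), Function('k')(-8, Add(-3, 5))) = Add(Mul(-18, -142), Mul(6, -8, Add(-3, 5))) = Add(2556, Mul(6, -8, 2)) = Add(2556, -96) = 2460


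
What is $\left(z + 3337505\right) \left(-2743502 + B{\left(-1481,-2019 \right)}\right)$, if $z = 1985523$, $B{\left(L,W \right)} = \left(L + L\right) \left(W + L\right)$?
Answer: $40580093311944$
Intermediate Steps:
$B{\left(L,W \right)} = 2 L \left(L + W\right)$
$\left(z + 3337505\right) \left(-2743502 + B{\left(-1481,-2019 \right)}\right) = \left(1985523 + 3337505\right) \left(-2743502 + 2 \left(-1481\right) \left(-1481 - 2019\right)\right) = 5323028 \left(-2743502 + 2 \left(-1481\right) \left(-3500\right)\right) = 5323028 \left(-2743502 + 10367000\right) = 5323028 \cdot 7623498 = 40580093311944$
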